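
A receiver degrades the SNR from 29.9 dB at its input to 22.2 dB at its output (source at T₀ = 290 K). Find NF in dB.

NF (dB) = SNR_in(dB) − SNR_out(dB) when the source is at T₀
NF = 29.9 − 22.2 = 7.7 dB

7.7 dB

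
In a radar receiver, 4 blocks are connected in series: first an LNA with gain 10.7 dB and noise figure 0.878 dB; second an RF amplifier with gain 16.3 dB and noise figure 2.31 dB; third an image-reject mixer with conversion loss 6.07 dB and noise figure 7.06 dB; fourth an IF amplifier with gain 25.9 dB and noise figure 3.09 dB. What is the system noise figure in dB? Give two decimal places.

1.14 dB

Convert to linear (a loss of L dB is a gain of −L dB): F_i = 10^(NF_i/10), G_i = 10^(G_i,dB/10)
  Stage 1: F_1 = 10^(0.878/10) = 1.224, G_1 = 10^(10.7/10) = 11.75
  Stage 2: F_2 = 10^(2.31/10) = 1.702, G_2 = 10^(16.3/10) = 42.66
  Stage 3: F_3 = 10^(7.06/10) = 5.082, G_3 = 10^(−6.07/10) = 0.2472
  Stage 4: F_4 = 10^(3.09/10) = 2.037, G_4 = 10^(25.9/10) = 389.0
Friis cascade:
  F = 1.224 + (1.702 − 1)/11.75 + (5.082 − 1)/501.2 + (2.037 − 1)/123.9 = 1.300
NF = 10 log₁₀(1.300) = 1.14 dB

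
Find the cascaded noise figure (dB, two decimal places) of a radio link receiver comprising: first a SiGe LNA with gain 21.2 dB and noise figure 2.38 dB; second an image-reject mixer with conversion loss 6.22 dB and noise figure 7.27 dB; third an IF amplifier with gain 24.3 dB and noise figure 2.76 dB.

Convert to linear (a loss of L dB is a gain of −L dB): F_i = 10^(NF_i/10), G_i = 10^(G_i,dB/10)
  Stage 1: F_1 = 10^(2.38/10) = 1.730, G_1 = 10^(21.2/10) = 131.8
  Stage 2: F_2 = 10^(7.27/10) = 5.333, G_2 = 10^(−6.22/10) = 0.2388
  Stage 3: F_3 = 10^(2.76/10) = 1.888, G_3 = 10^(24.3/10) = 269.2
Friis cascade:
  F = 1.730 + (5.333 − 1)/131.8 + (1.888 − 1)/31.48 = 1.791
NF = 10 log₁₀(1.791) = 2.53 dB

2.53 dB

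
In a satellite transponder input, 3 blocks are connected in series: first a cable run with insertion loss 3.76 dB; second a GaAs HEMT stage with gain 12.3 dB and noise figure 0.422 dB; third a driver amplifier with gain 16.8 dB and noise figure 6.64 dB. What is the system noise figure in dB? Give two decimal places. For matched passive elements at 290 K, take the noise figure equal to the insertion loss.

4.95 dB

Convert to linear (a loss of L dB is a gain of −L dB): F_i = 10^(NF_i/10), G_i = 10^(G_i,dB/10)
  Stage 1: F_1 = 10^(3.76/10) = 2.377, G_1 = 10^(−3.76/10) = 0.4207
  Stage 2: F_2 = 10^(0.422/10) = 1.102, G_2 = 10^(12.3/10) = 16.98
  Stage 3: F_3 = 10^(6.64/10) = 4.613, G_3 = 10^(16.8/10) = 47.86
Friis cascade:
  F = 2.377 + (1.102 − 1)/0.4207 + (4.613 − 1)/7.145 = 3.125
NF = 10 log₁₀(3.125) = 4.95 dB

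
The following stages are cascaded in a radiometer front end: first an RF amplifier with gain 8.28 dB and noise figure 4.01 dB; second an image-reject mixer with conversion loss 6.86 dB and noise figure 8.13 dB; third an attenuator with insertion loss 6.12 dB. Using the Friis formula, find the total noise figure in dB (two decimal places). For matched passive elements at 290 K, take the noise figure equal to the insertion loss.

Convert to linear (a loss of L dB is a gain of −L dB): F_i = 10^(NF_i/10), G_i = 10^(G_i,dB/10)
  Stage 1: F_1 = 10^(4.01/10) = 2.518, G_1 = 10^(8.28/10) = 6.730
  Stage 2: F_2 = 10^(8.13/10) = 6.501, G_2 = 10^(−6.86/10) = 0.2061
  Stage 3: F_3 = 10^(6.12/10) = 4.093, G_3 = 10^(−6.12/10) = 0.2443
Friis cascade:
  F = 2.518 + (6.501 − 1)/6.730 + (4.093 − 1)/1.387 = 5.565
NF = 10 log₁₀(5.565) = 7.45 dB

7.45 dB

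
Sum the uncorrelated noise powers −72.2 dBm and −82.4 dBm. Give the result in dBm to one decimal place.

−71.8 dBm

Convert to linear, add, convert back:
P₁ = 6.03×10⁻¹¹ W, P₂ = 5.75×10⁻¹² W
P_tot = 6.60×10⁻¹¹ W → 10 log₁₀(P_tot / 10⁻³) = −71.8 dBm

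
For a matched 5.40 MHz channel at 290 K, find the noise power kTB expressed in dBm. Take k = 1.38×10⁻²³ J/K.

−106.7 dBm

P_n = kTB = 1.38×10⁻²³ × 290 × 5.40×10⁶ = 2.16×10⁻¹⁴ W
In dBm: 10 log₁₀(2.16×10⁻¹⁴ / 10⁻³) = −106.7 dBm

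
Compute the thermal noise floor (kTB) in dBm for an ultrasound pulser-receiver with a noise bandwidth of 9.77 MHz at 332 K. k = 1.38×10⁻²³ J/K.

−103.5 dBm

P_n = kTB = 1.38×10⁻²³ × 332 × 9.77×10⁶ = 4.48×10⁻¹⁴ W
In dBm: 10 log₁₀(4.48×10⁻¹⁴ / 10⁻³) = −103.5 dBm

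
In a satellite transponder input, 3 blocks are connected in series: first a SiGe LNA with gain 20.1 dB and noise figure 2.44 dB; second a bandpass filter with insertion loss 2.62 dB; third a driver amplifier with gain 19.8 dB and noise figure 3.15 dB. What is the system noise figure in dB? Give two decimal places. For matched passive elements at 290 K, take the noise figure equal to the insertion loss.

Convert to linear (a loss of L dB is a gain of −L dB): F_i = 10^(NF_i/10), G_i = 10^(G_i,dB/10)
  Stage 1: F_1 = 10^(2.44/10) = 1.754, G_1 = 10^(20.1/10) = 102.3
  Stage 2: F_2 = 10^(2.62/10) = 1.828, G_2 = 10^(−2.62/10) = 0.5470
  Stage 3: F_3 = 10^(3.15/10) = 2.065, G_3 = 10^(19.8/10) = 95.50
Friis cascade:
  F = 1.754 + (1.828 − 1)/102.3 + (2.065 − 1)/55.98 = 1.781
NF = 10 log₁₀(1.781) = 2.51 dB

2.51 dB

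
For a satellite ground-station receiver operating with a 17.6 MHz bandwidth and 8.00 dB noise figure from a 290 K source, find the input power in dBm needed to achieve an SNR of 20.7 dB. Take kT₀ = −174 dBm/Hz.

−72.8 dBm

Sensitivity = −174 + 10 log₁₀(B) + NF + SNR_min
= −174 + 72.46 + 8.00 + 20.7
= −72.84 dBm → −72.8 dBm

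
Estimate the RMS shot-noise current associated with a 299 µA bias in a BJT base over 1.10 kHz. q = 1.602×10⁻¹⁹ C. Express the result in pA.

325 pA

I_n = √(2qI·B)
2qI·B = 2 × 1.602×10⁻¹⁹ × 2.99×10⁻⁴ × 1.10×10³ = 1.05×10⁻¹⁹ A²
I_n = √(1.05×10⁻¹⁹) = 3.25×10⁻¹⁰ A = 325 pA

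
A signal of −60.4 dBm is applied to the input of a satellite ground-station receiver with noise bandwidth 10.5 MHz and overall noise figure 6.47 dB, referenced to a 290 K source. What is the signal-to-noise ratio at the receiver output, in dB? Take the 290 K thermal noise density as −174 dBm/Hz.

36.9 dB

Noise floor: N = −174 + 10 log₁₀(B) + NF
10 log₁₀(1.05×10⁷) = 70.21 dB
N = −174 + 70.21 + 6.47 = −97.32 dBm
SNR = P_sig − N = −60.4 − (−97.32) = 36.92 dB → 36.9 dB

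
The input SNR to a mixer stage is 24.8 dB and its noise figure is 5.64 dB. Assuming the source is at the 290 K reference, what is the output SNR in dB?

19.16 dB

By definition F = SNR_in/SNR_out, so in dB: SNR_out = SNR_in − NF
SNR_out = 24.8 − 5.64 = 19.16 dB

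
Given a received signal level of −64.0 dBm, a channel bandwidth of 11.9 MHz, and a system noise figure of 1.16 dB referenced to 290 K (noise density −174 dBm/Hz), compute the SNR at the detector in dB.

38.1 dB

Noise floor: N = −174 + 10 log₁₀(B) + NF
10 log₁₀(1.19×10⁷) = 70.76 dB
N = −174 + 70.76 + 1.16 = −102.08 dBm
SNR = P_sig − N = −64.0 − (−102.08) = 38.08 dB → 38.1 dB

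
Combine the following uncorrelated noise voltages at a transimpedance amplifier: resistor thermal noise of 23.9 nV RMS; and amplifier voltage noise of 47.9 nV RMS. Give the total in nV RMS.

Uncorrelated sources add in power (mean-square): V_tot = √(ΣV_i²)
V_tot = √[(2.39×10⁻⁸)² + (4.79×10⁻⁸)²] = 5.35×10⁻⁸ V = 53.5 nV

53.5 nV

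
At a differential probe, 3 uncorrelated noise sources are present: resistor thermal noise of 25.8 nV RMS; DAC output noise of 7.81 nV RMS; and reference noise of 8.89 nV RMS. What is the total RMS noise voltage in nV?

28.4 nV

Uncorrelated sources add in power (mean-square): V_tot = √(ΣV_i²)
V_tot = √[(2.58×10⁻⁸)² + (7.81×10⁻⁹)² + (8.89×10⁻⁹)²] = 2.84×10⁻⁸ V = 28.4 nV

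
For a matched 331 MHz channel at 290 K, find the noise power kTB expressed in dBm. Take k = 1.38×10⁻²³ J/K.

P_n = kTB = 1.38×10⁻²³ × 290 × 3.31×10⁸ = 1.32×10⁻¹² W
In dBm: 10 log₁₀(1.32×10⁻¹² / 10⁻³) = −88.8 dBm

−88.8 dBm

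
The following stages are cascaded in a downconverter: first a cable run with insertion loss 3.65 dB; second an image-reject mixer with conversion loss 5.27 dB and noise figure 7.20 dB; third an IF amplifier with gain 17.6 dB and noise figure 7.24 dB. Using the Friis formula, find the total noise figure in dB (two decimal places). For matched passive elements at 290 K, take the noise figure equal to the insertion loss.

16.60 dB

Convert to linear (a loss of L dB is a gain of −L dB): F_i = 10^(NF_i/10), G_i = 10^(G_i,dB/10)
  Stage 1: F_1 = 10^(3.65/10) = 2.317, G_1 = 10^(−3.65/10) = 0.4315
  Stage 2: F_2 = 10^(7.20/10) = 5.248, G_2 = 10^(−5.27/10) = 0.2972
  Stage 3: F_3 = 10^(7.24/10) = 5.297, G_3 = 10^(17.6/10) = 57.54
Friis cascade:
  F = 2.317 + (5.248 − 1)/0.4315 + (5.297 − 1)/0.1282 = 45.67
NF = 10 log₁₀(45.67) = 16.60 dB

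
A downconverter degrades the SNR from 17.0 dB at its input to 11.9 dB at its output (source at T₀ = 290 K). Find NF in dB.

NF (dB) = SNR_in(dB) − SNR_out(dB) when the source is at T₀
NF = 17.0 − 11.9 = 5.1 dB

5.1 dB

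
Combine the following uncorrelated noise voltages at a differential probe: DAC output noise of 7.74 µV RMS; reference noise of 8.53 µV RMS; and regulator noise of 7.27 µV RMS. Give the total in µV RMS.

13.6 µV

Uncorrelated sources add in power (mean-square): V_tot = √(ΣV_i²)
V_tot = √[(7.74×10⁻⁶)² + (8.53×10⁻⁶)² + (7.27×10⁻⁶)²] = 1.36×10⁻⁵ V = 13.6 µV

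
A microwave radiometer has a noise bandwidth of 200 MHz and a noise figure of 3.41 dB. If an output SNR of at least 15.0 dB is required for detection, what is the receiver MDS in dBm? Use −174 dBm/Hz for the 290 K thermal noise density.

Sensitivity = −174 + 10 log₁₀(B) + NF + SNR_min
= −174 + 83.01 + 3.41 + 15.0
= −72.58 dBm → −72.6 dBm

−72.6 dBm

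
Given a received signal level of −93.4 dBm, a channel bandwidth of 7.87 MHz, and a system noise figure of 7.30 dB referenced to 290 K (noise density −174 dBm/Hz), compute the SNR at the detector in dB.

4.3 dB

Noise floor: N = −174 + 10 log₁₀(B) + NF
10 log₁₀(7.87×10⁶) = 68.96 dB
N = −174 + 68.96 + 7.30 = −97.74 dBm
SNR = P_sig − N = −93.4 − (−97.74) = 4.34 dB → 4.3 dB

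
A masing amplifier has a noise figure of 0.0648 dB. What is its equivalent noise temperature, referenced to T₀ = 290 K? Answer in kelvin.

F = 10^(0.0648/10) = 1.01503
T_e = (F − 1)·T₀ = (1.01503 − 1) × 290 = 4.36 K

4.36 K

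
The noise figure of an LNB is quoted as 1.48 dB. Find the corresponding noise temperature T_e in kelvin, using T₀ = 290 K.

F = 10^(1.48/10) = 1.40605
T_e = (F − 1)·T₀ = (1.40605 − 1) × 290 = 118 K

118 K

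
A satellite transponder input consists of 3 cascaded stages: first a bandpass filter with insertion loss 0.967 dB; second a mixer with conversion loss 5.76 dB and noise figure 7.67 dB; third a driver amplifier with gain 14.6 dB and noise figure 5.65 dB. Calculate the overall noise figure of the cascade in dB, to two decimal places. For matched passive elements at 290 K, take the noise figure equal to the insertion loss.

12.99 dB

Convert to linear (a loss of L dB is a gain of −L dB): F_i = 10^(NF_i/10), G_i = 10^(G_i,dB/10)
  Stage 1: F_1 = 10^(0.967/10) = 1.249, G_1 = 10^(−0.967/10) = 0.8004
  Stage 2: F_2 = 10^(7.67/10) = 5.848, G_2 = 10^(−5.76/10) = 0.2655
  Stage 3: F_3 = 10^(5.65/10) = 3.673, G_3 = 10^(14.6/10) = 28.84
Friis cascade:
  F = 1.249 + (5.848 − 1)/0.8004 + (3.673 − 1)/0.2125 = 19.89
NF = 10 log₁₀(19.89) = 12.99 dB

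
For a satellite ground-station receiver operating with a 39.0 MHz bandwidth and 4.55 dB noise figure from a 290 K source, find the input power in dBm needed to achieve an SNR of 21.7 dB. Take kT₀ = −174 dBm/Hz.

−71.8 dBm

Sensitivity = −174 + 10 log₁₀(B) + NF + SNR_min
= −174 + 75.91 + 4.55 + 21.7
= −71.84 dBm → −71.8 dBm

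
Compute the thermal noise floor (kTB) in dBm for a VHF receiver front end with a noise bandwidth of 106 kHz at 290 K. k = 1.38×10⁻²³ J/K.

P_n = kTB = 1.38×10⁻²³ × 290 × 1.06×10⁵ = 4.24×10⁻¹⁶ W
In dBm: 10 log₁₀(4.24×10⁻¹⁶ / 10⁻³) = −123.7 dBm

−123.7 dBm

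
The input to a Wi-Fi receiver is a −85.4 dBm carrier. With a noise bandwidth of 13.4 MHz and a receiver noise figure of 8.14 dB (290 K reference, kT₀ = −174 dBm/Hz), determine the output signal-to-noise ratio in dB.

Noise floor: N = −174 + 10 log₁₀(B) + NF
10 log₁₀(1.34×10⁷) = 71.27 dB
N = −174 + 71.27 + 8.14 = −94.59 dBm
SNR = P_sig − N = −85.4 − (−94.59) = 9.19 dB → 9.2 dB

9.2 dB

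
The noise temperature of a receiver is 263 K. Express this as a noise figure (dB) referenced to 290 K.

2.80 dB

F = 1 + T_e/T₀ = 1 + 263/290 = 1.9069
NF = 10 log₁₀(1.9069) = 2.80 dB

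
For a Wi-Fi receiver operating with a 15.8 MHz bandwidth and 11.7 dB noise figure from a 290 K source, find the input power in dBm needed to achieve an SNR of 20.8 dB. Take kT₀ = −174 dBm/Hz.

−69.5 dBm

Sensitivity = −174 + 10 log₁₀(B) + NF + SNR_min
= −174 + 71.99 + 11.7 + 20.8
= −69.51 dBm → −69.5 dBm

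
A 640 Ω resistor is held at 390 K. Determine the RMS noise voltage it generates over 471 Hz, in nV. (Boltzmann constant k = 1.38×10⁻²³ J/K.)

80.6 nV

V_n = √(4kTRB)
4kTRB = 4 × 1.38×10⁻²³ × 390 × 6.40×10² × 4.71×10² = 6.49×10⁻¹⁵ V²
V_n = √(6.49×10⁻¹⁵) = 8.06×10⁻⁸ V = 80.6 nV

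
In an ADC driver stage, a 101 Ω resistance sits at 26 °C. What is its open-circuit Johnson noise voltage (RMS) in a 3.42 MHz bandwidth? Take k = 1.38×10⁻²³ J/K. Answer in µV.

T = 26 °C + 273.15 = 299.15 K
V_n = √(4kTRB)
4kTRB = 4 × 1.38×10⁻²³ × 299.15 × 1.01×10² × 3.42×10⁶ = 5.70×10⁻¹² V²
V_n = √(5.70×10⁻¹²) = 2.39×10⁻⁶ V = 2.39 µV

2.39 µV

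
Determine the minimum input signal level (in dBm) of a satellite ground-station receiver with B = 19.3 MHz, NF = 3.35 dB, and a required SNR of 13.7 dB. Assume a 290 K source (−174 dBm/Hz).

−84.1 dBm

Sensitivity = −174 + 10 log₁₀(B) + NF + SNR_min
= −174 + 72.86 + 3.35 + 13.7
= −84.09 dBm → −84.1 dBm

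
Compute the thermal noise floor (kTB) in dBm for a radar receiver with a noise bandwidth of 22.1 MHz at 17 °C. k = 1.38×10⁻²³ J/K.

−100.5 dBm

T = 17 °C + 273.15 = 290.15 K
P_n = kTB = 1.38×10⁻²³ × 290.15 × 2.21×10⁷ = 8.85×10⁻¹⁴ W
In dBm: 10 log₁₀(8.85×10⁻¹⁴ / 10⁻³) = −100.5 dBm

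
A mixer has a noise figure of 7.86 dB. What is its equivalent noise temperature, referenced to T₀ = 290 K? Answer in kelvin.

1482 K

F = 10^(7.86/10) = 6.10942
T_e = (F − 1)·T₀ = (6.10942 − 1) × 290 = 1482 K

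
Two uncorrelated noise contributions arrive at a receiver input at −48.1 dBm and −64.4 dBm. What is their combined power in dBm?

−48.0 dBm

Convert to linear, add, convert back:
P₁ = 1.55×10⁻⁸ W, P₂ = 3.63×10⁻¹⁰ W
P_tot = 1.59×10⁻⁸ W → 10 log₁₀(P_tot / 10⁻³) = −48.0 dBm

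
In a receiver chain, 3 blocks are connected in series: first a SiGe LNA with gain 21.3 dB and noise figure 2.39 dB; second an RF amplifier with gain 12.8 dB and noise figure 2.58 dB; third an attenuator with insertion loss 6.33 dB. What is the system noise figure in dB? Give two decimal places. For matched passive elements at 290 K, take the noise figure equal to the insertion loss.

2.41 dB

Convert to linear (a loss of L dB is a gain of −L dB): F_i = 10^(NF_i/10), G_i = 10^(G_i,dB/10)
  Stage 1: F_1 = 10^(2.39/10) = 1.734, G_1 = 10^(21.3/10) = 134.9
  Stage 2: F_2 = 10^(2.58/10) = 1.811, G_2 = 10^(12.8/10) = 19.05
  Stage 3: F_3 = 10^(6.33/10) = 4.295, G_3 = 10^(−6.33/10) = 0.2328
Friis cascade:
  F = 1.734 + (1.811 − 1)/134.9 + (4.295 − 1)/2570 = 1.741
NF = 10 log₁₀(1.741) = 2.41 dB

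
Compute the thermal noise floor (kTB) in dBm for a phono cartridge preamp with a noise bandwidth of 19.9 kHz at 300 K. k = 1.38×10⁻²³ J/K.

−130.8 dBm

P_n = kTB = 1.38×10⁻²³ × 300 × 1.99×10⁴ = 8.24×10⁻¹⁷ W
In dBm: 10 log₁₀(8.24×10⁻¹⁷ / 10⁻³) = −130.8 dBm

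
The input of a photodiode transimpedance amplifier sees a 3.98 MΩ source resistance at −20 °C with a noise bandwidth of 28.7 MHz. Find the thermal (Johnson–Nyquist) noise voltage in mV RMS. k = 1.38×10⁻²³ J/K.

1.26 mV

T = −20 °C + 273.15 = 253.15 K
V_n = √(4kTRB)
4kTRB = 4 × 1.38×10⁻²³ × 253.15 × 3.98×10⁶ × 2.87×10⁷ = 1.60×10⁻⁶ V²
V_n = √(1.60×10⁻⁶) = 1.26×10⁻³ V = 1.26 mV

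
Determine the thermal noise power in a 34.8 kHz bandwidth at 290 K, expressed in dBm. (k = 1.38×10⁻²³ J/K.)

P_n = kTB = 1.38×10⁻²³ × 290 × 3.48×10⁴ = 1.39×10⁻¹⁶ W
In dBm: 10 log₁₀(1.39×10⁻¹⁶ / 10⁻³) = −128.6 dBm

−128.6 dBm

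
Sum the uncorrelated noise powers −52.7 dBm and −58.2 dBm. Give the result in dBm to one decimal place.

−51.6 dBm

Convert to linear, add, convert back:
P₁ = 5.37×10⁻⁹ W, P₂ = 1.51×10⁻⁹ W
P_tot = 6.88×10⁻⁹ W → 10 log₁₀(P_tot / 10⁻³) = −51.6 dBm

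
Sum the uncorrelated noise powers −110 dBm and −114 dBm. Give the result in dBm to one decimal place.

−108.5 dBm

Convert to linear, add, convert back:
P₁ = 1.00×10⁻¹⁴ W, P₂ = 3.98×10⁻¹⁵ W
P_tot = 1.40×10⁻¹⁴ W → 10 log₁₀(P_tot / 10⁻³) = −108.5 dBm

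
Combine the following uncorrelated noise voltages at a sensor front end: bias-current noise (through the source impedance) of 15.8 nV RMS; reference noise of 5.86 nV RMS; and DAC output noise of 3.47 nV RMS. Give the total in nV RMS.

17.2 nV

Uncorrelated sources add in power (mean-square): V_tot = √(ΣV_i²)
V_tot = √[(1.58×10⁻⁸)² + (5.86×10⁻⁹)² + (3.47×10⁻⁹)²] = 1.72×10⁻⁸ V = 17.2 nV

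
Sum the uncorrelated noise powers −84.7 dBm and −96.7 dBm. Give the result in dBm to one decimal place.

−84.4 dBm

Convert to linear, add, convert back:
P₁ = 3.39×10⁻¹² W, P₂ = 2.14×10⁻¹³ W
P_tot = 3.60×10⁻¹² W → 10 log₁₀(P_tot / 10⁻³) = −84.4 dBm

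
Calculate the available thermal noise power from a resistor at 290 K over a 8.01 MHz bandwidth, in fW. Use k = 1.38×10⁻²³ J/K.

32.1 fW

P_n = kTB = 1.38×10⁻²³ × 290 × 8.01×10⁶ = 3.21×10⁻¹⁴ W = 32.1 fW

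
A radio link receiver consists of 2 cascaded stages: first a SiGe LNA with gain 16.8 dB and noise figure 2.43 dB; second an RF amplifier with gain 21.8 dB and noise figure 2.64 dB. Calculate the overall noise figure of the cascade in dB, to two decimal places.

Convert to linear (a loss of L dB is a gain of −L dB): F_i = 10^(NF_i/10), G_i = 10^(G_i,dB/10)
  Stage 1: F_1 = 10^(2.43/10) = 1.750, G_1 = 10^(16.8/10) = 47.86
  Stage 2: F_2 = 10^(2.64/10) = 1.837, G_2 = 10^(21.8/10) = 151.4
Friis cascade:
  F = 1.750 + (1.837 − 1)/47.86 = 1.767
NF = 10 log₁₀(1.767) = 2.47 dB

2.47 dB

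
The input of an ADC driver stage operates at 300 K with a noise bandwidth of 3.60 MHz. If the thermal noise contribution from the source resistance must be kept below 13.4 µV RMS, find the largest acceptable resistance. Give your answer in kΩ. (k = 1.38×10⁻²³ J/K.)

3.01 kΩ

Johnson–Nyquist: V_n = √(4kTRB) ⇒ R = V_n² / (4kTB)
4kTB = 4 × 1.38×10⁻²³ × 300 × 3.60×10⁶ = 5.96×10⁻¹⁴
R = (1.34×10⁻⁵)² / 5.96×10⁻¹⁴ = 3.01×10³ Ω = 3.01 kΩ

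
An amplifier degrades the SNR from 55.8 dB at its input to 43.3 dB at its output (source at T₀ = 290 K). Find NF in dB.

NF (dB) = SNR_in(dB) − SNR_out(dB) when the source is at T₀
NF = 55.8 − 43.3 = 12.5 dB

12.5 dB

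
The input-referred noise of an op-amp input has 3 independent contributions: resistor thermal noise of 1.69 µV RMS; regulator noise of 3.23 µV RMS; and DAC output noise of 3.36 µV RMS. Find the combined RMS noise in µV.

4.96 µV

Uncorrelated sources add in power (mean-square): V_tot = √(ΣV_i²)
V_tot = √[(1.69×10⁻⁶)² + (3.23×10⁻⁶)² + (3.36×10⁻⁶)²] = 4.96×10⁻⁶ V = 4.96 µV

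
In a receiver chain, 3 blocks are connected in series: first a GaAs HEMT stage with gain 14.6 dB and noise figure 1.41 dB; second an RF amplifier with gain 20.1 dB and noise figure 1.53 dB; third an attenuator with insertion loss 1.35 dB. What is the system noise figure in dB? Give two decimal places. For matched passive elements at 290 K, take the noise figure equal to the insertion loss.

Convert to linear (a loss of L dB is a gain of −L dB): F_i = 10^(NF_i/10), G_i = 10^(G_i,dB/10)
  Stage 1: F_1 = 10^(1.41/10) = 1.384, G_1 = 10^(14.6/10) = 28.84
  Stage 2: F_2 = 10^(1.53/10) = 1.422, G_2 = 10^(20.1/10) = 102.3
  Stage 3: F_3 = 10^(1.35/10) = 1.365, G_3 = 10^(−1.35/10) = 0.7328
Friis cascade:
  F = 1.384 + (1.422 − 1)/28.84 + (1.365 − 1)/2951 = 1.398
NF = 10 log₁₀(1.398) = 1.46 dB

1.46 dB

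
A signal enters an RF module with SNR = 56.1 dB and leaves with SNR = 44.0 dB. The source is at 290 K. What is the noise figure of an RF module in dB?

NF (dB) = SNR_in(dB) − SNR_out(dB) when the source is at T₀
NF = 56.1 − 44.0 = 12.1 dB

12.1 dB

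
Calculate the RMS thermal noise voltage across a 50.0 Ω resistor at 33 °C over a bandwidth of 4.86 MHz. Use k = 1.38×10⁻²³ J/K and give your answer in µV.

2.03 µV

T = 33 °C + 273.15 = 306.15 K
V_n = √(4kTRB)
4kTRB = 4 × 1.38×10⁻²³ × 306.15 × 5.00×10¹ × 4.86×10⁶ = 4.11×10⁻¹² V²
V_n = √(4.11×10⁻¹²) = 2.03×10⁻⁶ V = 2.03 µV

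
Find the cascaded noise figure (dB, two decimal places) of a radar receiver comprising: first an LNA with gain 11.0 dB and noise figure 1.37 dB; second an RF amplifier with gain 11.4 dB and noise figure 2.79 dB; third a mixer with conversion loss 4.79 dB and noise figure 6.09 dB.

Convert to linear (a loss of L dB is a gain of −L dB): F_i = 10^(NF_i/10), G_i = 10^(G_i,dB/10)
  Stage 1: F_1 = 10^(1.37/10) = 1.371, G_1 = 10^(11.0/10) = 12.59
  Stage 2: F_2 = 10^(2.79/10) = 1.901, G_2 = 10^(11.4/10) = 13.80
  Stage 3: F_3 = 10^(6.09/10) = 4.064, G_3 = 10^(−4.79/10) = 0.3319
Friis cascade:
  F = 1.371 + (1.901 − 1)/12.59 + (4.064 − 1)/173.8 = 1.460
NF = 10 log₁₀(1.460) = 1.64 dB

1.64 dB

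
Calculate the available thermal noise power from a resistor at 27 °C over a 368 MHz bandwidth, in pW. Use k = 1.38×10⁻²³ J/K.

1.52 pW

T = 27 °C + 273.15 = 300.15 K
P_n = kTB = 1.38×10⁻²³ × 300.15 × 3.68×10⁸ = 1.52×10⁻¹² W = 1.52 pW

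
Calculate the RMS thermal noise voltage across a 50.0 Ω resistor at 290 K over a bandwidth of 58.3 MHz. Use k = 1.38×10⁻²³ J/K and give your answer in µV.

6.83 µV

V_n = √(4kTRB)
4kTRB = 4 × 1.38×10⁻²³ × 290 × 5.00×10¹ × 5.83×10⁷ = 4.67×10⁻¹¹ V²
V_n = √(4.67×10⁻¹¹) = 6.83×10⁻⁶ V = 6.83 µV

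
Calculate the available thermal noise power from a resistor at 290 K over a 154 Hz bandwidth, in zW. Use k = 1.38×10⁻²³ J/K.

P_n = kTB = 1.38×10⁻²³ × 290 × 1.54×10² = 6.16×10⁻¹⁹ W = 616 zW

616 zW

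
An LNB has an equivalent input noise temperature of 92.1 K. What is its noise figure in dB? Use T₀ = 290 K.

1.20 dB

F = 1 + T_e/T₀ = 1 + 92.1/290 = 1.31759
NF = 10 log₁₀(1.31759) = 1.20 dB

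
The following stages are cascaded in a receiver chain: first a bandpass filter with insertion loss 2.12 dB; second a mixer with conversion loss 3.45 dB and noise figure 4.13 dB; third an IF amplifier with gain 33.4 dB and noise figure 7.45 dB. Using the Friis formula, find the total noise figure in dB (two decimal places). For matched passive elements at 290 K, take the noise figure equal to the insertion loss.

Convert to linear (a loss of L dB is a gain of −L dB): F_i = 10^(NF_i/10), G_i = 10^(G_i,dB/10)
  Stage 1: F_1 = 10^(2.12/10) = 1.629, G_1 = 10^(−2.12/10) = 0.6138
  Stage 2: F_2 = 10^(4.13/10) = 2.588, G_2 = 10^(−3.45/10) = 0.4519
  Stage 3: F_3 = 10^(7.45/10) = 5.559, G_3 = 10^(33.4/10) = 2188
Friis cascade:
  F = 1.629 + (2.588 − 1)/0.6138 + (5.559 − 1)/0.2773 = 20.66
NF = 10 log₁₀(20.66) = 13.15 dB

13.15 dB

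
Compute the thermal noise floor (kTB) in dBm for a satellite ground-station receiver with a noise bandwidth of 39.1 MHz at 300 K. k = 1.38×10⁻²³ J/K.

P_n = kTB = 1.38×10⁻²³ × 300 × 3.91×10⁷ = 1.62×10⁻¹³ W
In dBm: 10 log₁₀(1.62×10⁻¹³ / 10⁻³) = −97.9 dBm

−97.9 dBm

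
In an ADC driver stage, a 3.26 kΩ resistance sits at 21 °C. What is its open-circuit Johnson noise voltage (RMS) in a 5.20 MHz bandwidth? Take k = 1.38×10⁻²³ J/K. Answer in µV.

T = 21 °C + 273.15 = 294.15 K
V_n = √(4kTRB)
4kTRB = 4 × 1.38×10⁻²³ × 294.15 × 3.26×10³ × 5.20×10⁶ = 2.75×10⁻¹⁰ V²
V_n = √(2.75×10⁻¹⁰) = 1.66×10⁻⁵ V = 16.6 µV

16.6 µV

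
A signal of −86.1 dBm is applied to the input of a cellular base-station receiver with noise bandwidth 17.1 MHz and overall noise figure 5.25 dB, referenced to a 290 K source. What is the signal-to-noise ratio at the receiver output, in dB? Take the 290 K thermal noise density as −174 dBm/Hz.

Noise floor: N = −174 + 10 log₁₀(B) + NF
10 log₁₀(1.71×10⁷) = 72.33 dB
N = −174 + 72.33 + 5.25 = −96.42 dBm
SNR = P_sig − N = −86.1 − (−96.42) = 10.32 dB → 10.3 dB

10.3 dB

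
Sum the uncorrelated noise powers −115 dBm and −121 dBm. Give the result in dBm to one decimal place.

Convert to linear, add, convert back:
P₁ = 3.16×10⁻¹⁵ W, P₂ = 7.94×10⁻¹⁶ W
P_tot = 3.96×10⁻¹⁵ W → 10 log₁₀(P_tot / 10⁻³) = −114.0 dBm

−114.0 dBm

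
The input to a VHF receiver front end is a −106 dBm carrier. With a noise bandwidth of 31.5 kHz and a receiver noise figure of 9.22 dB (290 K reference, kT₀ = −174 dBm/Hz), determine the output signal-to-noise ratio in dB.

Noise floor: N = −174 + 10 log₁₀(B) + NF
10 log₁₀(3.15×10⁴) = 44.98 dB
N = −174 + 44.98 + 9.22 = −119.80 dBm
SNR = P_sig − N = −106 − (−119.80) = 13.80 dB → 13.8 dB

13.8 dB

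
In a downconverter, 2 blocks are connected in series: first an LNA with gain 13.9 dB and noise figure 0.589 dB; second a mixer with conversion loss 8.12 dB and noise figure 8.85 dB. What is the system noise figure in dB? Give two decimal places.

1.51 dB

Convert to linear (a loss of L dB is a gain of −L dB): F_i = 10^(NF_i/10), G_i = 10^(G_i,dB/10)
  Stage 1: F_1 = 10^(0.589/10) = 1.145, G_1 = 10^(13.9/10) = 24.55
  Stage 2: F_2 = 10^(8.85/10) = 7.674, G_2 = 10^(−8.12/10) = 0.1542
Friis cascade:
  F = 1.145 + (7.674 − 1)/24.55 = 1.417
NF = 10 log₁₀(1.417) = 1.51 dB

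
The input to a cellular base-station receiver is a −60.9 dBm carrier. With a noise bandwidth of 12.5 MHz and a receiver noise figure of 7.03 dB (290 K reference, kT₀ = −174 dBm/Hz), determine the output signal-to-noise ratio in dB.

Noise floor: N = −174 + 10 log₁₀(B) + NF
10 log₁₀(1.25×10⁷) = 70.97 dB
N = −174 + 70.97 + 7.03 = −96.00 dBm
SNR = P_sig − N = −60.9 − (−96.00) = 35.10 dB → 35.1 dB

35.1 dB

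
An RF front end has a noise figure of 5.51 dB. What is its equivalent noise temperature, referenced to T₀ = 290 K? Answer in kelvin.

F = 10^(5.51/10) = 3.55631
T_e = (F − 1)·T₀ = (3.55631 − 1) × 290 = 741 K

741 K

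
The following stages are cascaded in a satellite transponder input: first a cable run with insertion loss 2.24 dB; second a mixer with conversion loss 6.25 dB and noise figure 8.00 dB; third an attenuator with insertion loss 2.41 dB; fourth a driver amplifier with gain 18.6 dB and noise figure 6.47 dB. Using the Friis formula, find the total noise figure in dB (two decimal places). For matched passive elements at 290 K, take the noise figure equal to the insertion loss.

Convert to linear (a loss of L dB is a gain of −L dB): F_i = 10^(NF_i/10), G_i = 10^(G_i,dB/10)
  Stage 1: F_1 = 10^(2.24/10) = 1.675, G_1 = 10^(−2.24/10) = 0.5970
  Stage 2: F_2 = 10^(8.00/10) = 6.310, G_2 = 10^(−6.25/10) = 0.2371
  Stage 3: F_3 = 10^(2.41/10) = 1.742, G_3 = 10^(−2.41/10) = 0.5741
  Stage 4: F_4 = 10^(6.47/10) = 4.436, G_4 = 10^(18.6/10) = 72.44
Friis cascade:
  F = 1.675 + (6.310 − 1)/0.5970 + (1.742 − 1)/0.1416 + (4.436 − 1)/0.08128 = 58.08
NF = 10 log₁₀(58.08) = 17.64 dB

17.64 dB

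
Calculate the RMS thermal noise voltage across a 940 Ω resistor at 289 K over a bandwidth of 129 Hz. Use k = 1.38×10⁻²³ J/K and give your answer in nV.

V_n = √(4kTRB)
4kTRB = 4 × 1.38×10⁻²³ × 289 × 9.40×10² × 1.29×10² = 1.93×10⁻¹⁵ V²
V_n = √(1.93×10⁻¹⁵) = 4.40×10⁻⁸ V = 44.0 nV

44.0 nV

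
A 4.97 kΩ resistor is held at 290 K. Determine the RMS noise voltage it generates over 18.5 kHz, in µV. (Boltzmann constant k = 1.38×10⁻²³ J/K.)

1.21 µV

V_n = √(4kTRB)
4kTRB = 4 × 1.38×10⁻²³ × 290 × 4.97×10³ × 1.85×10⁴ = 1.47×10⁻¹² V²
V_n = √(1.47×10⁻¹²) = 1.21×10⁻⁶ V = 1.21 µV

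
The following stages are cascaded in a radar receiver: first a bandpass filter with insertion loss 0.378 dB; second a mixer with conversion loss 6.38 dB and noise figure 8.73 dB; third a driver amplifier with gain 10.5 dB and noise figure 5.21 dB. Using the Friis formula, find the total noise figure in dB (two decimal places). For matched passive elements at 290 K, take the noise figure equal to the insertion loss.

12.82 dB

Convert to linear (a loss of L dB is a gain of −L dB): F_i = 10^(NF_i/10), G_i = 10^(G_i,dB/10)
  Stage 1: F_1 = 10^(0.378/10) = 1.091, G_1 = 10^(−0.378/10) = 0.9166
  Stage 2: F_2 = 10^(8.73/10) = 7.464, G_2 = 10^(−6.38/10) = 0.2301
  Stage 3: F_3 = 10^(5.21/10) = 3.319, G_3 = 10^(10.5/10) = 11.22
Friis cascade:
  F = 1.091 + (7.464 − 1)/0.9166 + (3.319 − 1)/0.2110 = 19.14
NF = 10 log₁₀(19.14) = 12.82 dB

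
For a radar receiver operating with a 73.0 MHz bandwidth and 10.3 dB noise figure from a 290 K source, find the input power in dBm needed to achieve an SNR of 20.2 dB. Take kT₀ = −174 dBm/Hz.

Sensitivity = −174 + 10 log₁₀(B) + NF + SNR_min
= −174 + 78.63 + 10.3 + 20.2
= −64.87 dBm → −64.9 dBm

−64.9 dBm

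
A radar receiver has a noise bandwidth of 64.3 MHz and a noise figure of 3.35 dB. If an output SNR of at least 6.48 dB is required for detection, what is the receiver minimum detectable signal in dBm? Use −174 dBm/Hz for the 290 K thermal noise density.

−86.1 dBm

Sensitivity = −174 + 10 log₁₀(B) + NF + SNR_min
= −174 + 78.08 + 3.35 + 6.48
= −86.09 dBm → −86.1 dBm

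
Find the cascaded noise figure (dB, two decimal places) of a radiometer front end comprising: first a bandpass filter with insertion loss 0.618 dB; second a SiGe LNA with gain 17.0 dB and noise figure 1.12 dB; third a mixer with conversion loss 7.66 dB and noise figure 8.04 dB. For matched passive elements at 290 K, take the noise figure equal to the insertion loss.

2.08 dB

Convert to linear (a loss of L dB is a gain of −L dB): F_i = 10^(NF_i/10), G_i = 10^(G_i,dB/10)
  Stage 1: F_1 = 10^(0.618/10) = 1.153, G_1 = 10^(−0.618/10) = 0.8674
  Stage 2: F_2 = 10^(1.12/10) = 1.294, G_2 = 10^(17.0/10) = 50.12
  Stage 3: F_3 = 10^(8.04/10) = 6.368, G_3 = 10^(−7.66/10) = 0.1714
Friis cascade:
  F = 1.153 + (1.294 − 1)/0.8674 + (6.368 − 1)/43.47 = 1.616
NF = 10 log₁₀(1.616) = 2.08 dB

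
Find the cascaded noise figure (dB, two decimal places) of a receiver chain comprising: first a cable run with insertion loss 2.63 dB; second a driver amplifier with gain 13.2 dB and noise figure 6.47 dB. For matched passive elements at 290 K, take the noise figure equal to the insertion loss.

9.10 dB

Convert to linear (a loss of L dB is a gain of −L dB): F_i = 10^(NF_i/10), G_i = 10^(G_i,dB/10)
  Stage 1: F_1 = 10^(2.63/10) = 1.832, G_1 = 10^(−2.63/10) = 0.5458
  Stage 2: F_2 = 10^(6.47/10) = 4.436, G_2 = 10^(13.2/10) = 20.89
Friis cascade:
  F = 1.832 + (4.436 − 1)/0.5458 = 8.128
NF = 10 log₁₀(8.128) = 9.10 dB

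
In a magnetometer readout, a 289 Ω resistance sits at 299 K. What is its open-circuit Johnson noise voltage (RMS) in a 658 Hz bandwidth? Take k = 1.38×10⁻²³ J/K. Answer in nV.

V_n = √(4kTRB)
4kTRB = 4 × 1.38×10⁻²³ × 299 × 2.89×10² × 6.58×10² = 3.14×10⁻¹⁵ V²
V_n = √(3.14×10⁻¹⁵) = 5.60×10⁻⁸ V = 56.0 nV

56.0 nV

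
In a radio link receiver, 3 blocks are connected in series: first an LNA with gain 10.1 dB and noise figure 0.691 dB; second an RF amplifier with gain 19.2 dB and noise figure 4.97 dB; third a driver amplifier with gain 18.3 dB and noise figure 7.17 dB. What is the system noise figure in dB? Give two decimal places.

Convert to linear (a loss of L dB is a gain of −L dB): F_i = 10^(NF_i/10), G_i = 10^(G_i,dB/10)
  Stage 1: F_1 = 10^(0.691/10) = 1.172, G_1 = 10^(10.1/10) = 10.23
  Stage 2: F_2 = 10^(4.97/10) = 3.141, G_2 = 10^(19.2/10) = 83.18
  Stage 3: F_3 = 10^(7.17/10) = 5.212, G_3 = 10^(18.3/10) = 67.61
Friis cascade:
  F = 1.172 + (3.141 − 1)/10.23 + (5.212 − 1)/851.1 = 1.387
NF = 10 log₁₀(1.387) = 1.42 dB

1.42 dB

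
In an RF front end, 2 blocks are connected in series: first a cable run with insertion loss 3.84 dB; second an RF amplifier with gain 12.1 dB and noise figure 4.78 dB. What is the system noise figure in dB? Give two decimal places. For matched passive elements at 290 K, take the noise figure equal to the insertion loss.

8.62 dB

Convert to linear (a loss of L dB is a gain of −L dB): F_i = 10^(NF_i/10), G_i = 10^(G_i,dB/10)
  Stage 1: F_1 = 10^(3.84/10) = 2.421, G_1 = 10^(−3.84/10) = 0.4130
  Stage 2: F_2 = 10^(4.78/10) = 3.006, G_2 = 10^(12.1/10) = 16.22
Friis cascade:
  F = 2.421 + (3.006 − 1)/0.4130 = 7.278
NF = 10 log₁₀(7.278) = 8.62 dB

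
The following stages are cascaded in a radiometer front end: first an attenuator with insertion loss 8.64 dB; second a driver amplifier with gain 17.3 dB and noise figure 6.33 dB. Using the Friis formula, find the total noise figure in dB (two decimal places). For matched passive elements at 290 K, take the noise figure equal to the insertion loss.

14.97 dB

Convert to linear (a loss of L dB is a gain of −L dB): F_i = 10^(NF_i/10), G_i = 10^(G_i,dB/10)
  Stage 1: F_1 = 10^(8.64/10) = 7.311, G_1 = 10^(−8.64/10) = 0.1368
  Stage 2: F_2 = 10^(6.33/10) = 4.295, G_2 = 10^(17.3/10) = 53.70
Friis cascade:
  F = 7.311 + (4.295 − 1)/0.1368 = 31.41
NF = 10 log₁₀(31.41) = 14.97 dB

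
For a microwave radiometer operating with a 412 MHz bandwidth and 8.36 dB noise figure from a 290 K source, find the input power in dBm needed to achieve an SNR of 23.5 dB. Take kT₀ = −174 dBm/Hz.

Sensitivity = −174 + 10 log₁₀(B) + NF + SNR_min
= −174 + 86.15 + 8.36 + 23.5
= −55.99 dBm → −56.0 dBm

−56.0 dBm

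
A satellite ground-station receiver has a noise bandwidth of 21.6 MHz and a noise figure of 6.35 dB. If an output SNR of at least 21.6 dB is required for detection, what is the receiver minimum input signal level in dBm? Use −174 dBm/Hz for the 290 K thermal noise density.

Sensitivity = −174 + 10 log₁₀(B) + NF + SNR_min
= −174 + 73.34 + 6.35 + 21.6
= −72.71 dBm → −72.7 dBm

−72.7 dBm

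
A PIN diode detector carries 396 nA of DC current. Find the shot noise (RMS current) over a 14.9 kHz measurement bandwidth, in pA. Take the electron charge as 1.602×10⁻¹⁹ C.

I_n = √(2qI·B)
2qI·B = 2 × 1.602×10⁻¹⁹ × 3.96×10⁻⁷ × 1.49×10⁴ = 1.89×10⁻²¹ A²
I_n = √(1.89×10⁻²¹) = 4.35×10⁻¹¹ A = 43.5 pA

43.5 pA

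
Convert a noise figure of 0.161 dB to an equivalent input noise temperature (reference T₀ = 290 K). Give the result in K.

F = 10^(0.161/10) = 1.03777
T_e = (F − 1)·T₀ = (1.03777 − 1) × 290 = 11.0 K

11.0 K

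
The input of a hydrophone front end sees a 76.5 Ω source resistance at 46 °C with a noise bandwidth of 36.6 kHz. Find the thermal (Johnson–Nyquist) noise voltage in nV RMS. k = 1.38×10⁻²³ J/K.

T = 46 °C + 273.15 = 319.15 K
V_n = √(4kTRB)
4kTRB = 4 × 1.38×10⁻²³ × 319.15 × 7.65×10¹ × 3.66×10⁴ = 4.93×10⁻¹⁴ V²
V_n = √(4.93×10⁻¹⁴) = 2.22×10⁻⁷ V = 222 nV

222 nV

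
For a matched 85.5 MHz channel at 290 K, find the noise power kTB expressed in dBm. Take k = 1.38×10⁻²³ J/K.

P_n = kTB = 1.38×10⁻²³ × 290 × 8.55×10⁷ = 3.42×10⁻¹³ W
In dBm: 10 log₁₀(3.42×10⁻¹³ / 10⁻³) = −94.7 dBm

−94.7 dBm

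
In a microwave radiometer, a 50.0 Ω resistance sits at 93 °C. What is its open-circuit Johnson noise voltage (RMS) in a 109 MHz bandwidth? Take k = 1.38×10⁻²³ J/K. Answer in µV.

T = 93 °C + 273.15 = 366.15 K
V_n = √(4kTRB)
4kTRB = 4 × 1.38×10⁻²³ × 366.15 × 5.00×10¹ × 1.09×10⁸ = 1.10×10⁻¹⁰ V²
V_n = √(1.10×10⁻¹⁰) = 1.05×10⁻⁵ V = 10.5 µV

10.5 µV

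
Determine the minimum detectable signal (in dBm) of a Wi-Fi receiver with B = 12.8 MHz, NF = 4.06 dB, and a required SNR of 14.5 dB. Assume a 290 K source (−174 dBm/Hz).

Sensitivity = −174 + 10 log₁₀(B) + NF + SNR_min
= −174 + 71.07 + 4.06 + 14.5
= −84.37 dBm → −84.4 dBm

−84.4 dBm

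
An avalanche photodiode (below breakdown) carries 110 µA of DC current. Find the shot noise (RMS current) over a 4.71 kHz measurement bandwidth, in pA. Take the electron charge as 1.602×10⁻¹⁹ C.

I_n = √(2qI·B)
2qI·B = 2 × 1.602×10⁻¹⁹ × 1.10×10⁻⁴ × 4.71×10³ = 1.66×10⁻¹⁹ A²
I_n = √(1.66×10⁻¹⁹) = 4.07×10⁻¹⁰ A = 407 pA

407 pA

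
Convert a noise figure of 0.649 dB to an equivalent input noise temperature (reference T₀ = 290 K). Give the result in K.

F = 10^(0.649/10) = 1.16118
T_e = (F − 1)·T₀ = (1.16118 − 1) × 290 = 46.7 K

46.7 K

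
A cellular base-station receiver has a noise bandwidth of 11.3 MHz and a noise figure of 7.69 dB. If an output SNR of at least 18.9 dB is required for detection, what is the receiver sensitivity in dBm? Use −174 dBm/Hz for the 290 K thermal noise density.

−76.9 dBm

Sensitivity = −174 + 10 log₁₀(B) + NF + SNR_min
= −174 + 70.53 + 7.69 + 18.9
= −76.88 dBm → −76.9 dBm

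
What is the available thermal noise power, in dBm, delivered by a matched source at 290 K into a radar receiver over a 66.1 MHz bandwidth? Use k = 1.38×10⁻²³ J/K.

−95.8 dBm

P_n = kTB = 1.38×10⁻²³ × 290 × 6.61×10⁷ = 2.65×10⁻¹³ W
In dBm: 10 log₁₀(2.65×10⁻¹³ / 10⁻³) = −95.8 dBm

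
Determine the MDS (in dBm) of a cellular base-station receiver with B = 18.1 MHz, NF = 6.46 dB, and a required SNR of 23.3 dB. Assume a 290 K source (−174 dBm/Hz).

Sensitivity = −174 + 10 log₁₀(B) + NF + SNR_min
= −174 + 72.58 + 6.46 + 23.3
= −71.66 dBm → −71.7 dBm

−71.7 dBm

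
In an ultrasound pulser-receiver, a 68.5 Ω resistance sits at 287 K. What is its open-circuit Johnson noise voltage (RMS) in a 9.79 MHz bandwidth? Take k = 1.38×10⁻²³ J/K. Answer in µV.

V_n = √(4kTRB)
4kTRB = 4 × 1.38×10⁻²³ × 287 × 6.85×10¹ × 9.79×10⁶ = 1.06×10⁻¹¹ V²
V_n = √(1.06×10⁻¹¹) = 3.26×10⁻⁶ V = 3.26 µV

3.26 µV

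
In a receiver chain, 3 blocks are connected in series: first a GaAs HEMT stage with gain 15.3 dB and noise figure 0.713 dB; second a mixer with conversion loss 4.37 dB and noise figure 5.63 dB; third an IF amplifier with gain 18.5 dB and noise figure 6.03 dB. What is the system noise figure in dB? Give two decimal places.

Convert to linear (a loss of L dB is a gain of −L dB): F_i = 10^(NF_i/10), G_i = 10^(G_i,dB/10)
  Stage 1: F_1 = 10^(0.713/10) = 1.178, G_1 = 10^(15.3/10) = 33.88
  Stage 2: F_2 = 10^(5.63/10) = 3.656, G_2 = 10^(−4.37/10) = 0.3656
  Stage 3: F_3 = 10^(6.03/10) = 4.009, G_3 = 10^(18.5/10) = 70.79
Friis cascade:
  F = 1.178 + (3.656 − 1)/33.88 + (4.009 − 1)/12.39 = 1.500
NF = 10 log₁₀(1.500) = 1.76 dB

1.76 dB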